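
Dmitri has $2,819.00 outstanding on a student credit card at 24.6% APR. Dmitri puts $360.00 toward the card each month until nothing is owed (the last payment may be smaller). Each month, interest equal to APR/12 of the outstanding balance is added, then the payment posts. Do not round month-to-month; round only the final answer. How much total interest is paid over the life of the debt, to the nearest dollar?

$286

Monthly rate r = 24.6%/12 = 2.05% = 0.0205.
Payoff takes n = ⌈−ln(1 − rB₀/P)/ln(1+r)⌉ = ⌈8.623⌉ = 9 payments; the last is $225.07.
Total paid = 8·$360.00 + $225.07 = $3,105.07.
Total interest = total paid − principal = $3,105.07 − $2,819.00 = $286.07.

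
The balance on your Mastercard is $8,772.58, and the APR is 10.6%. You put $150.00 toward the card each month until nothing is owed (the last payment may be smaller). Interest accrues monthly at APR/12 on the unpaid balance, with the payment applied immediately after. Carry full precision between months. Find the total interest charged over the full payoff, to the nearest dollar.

Monthly rate r = 10.6%/12 = 0.883333% = 0.00883333.
Payoff takes n = ⌈−ln(1 − rB₀/P)/ln(1+r)⌉ = ⌈82.656⌉ = 83 payments; the last is $98.62.
Total paid = 82·$150.00 + $98.62 = $12,398.62.
Total interest = total paid − principal = $12,398.62 − $8,772.58 = $3,626.04.

$3,626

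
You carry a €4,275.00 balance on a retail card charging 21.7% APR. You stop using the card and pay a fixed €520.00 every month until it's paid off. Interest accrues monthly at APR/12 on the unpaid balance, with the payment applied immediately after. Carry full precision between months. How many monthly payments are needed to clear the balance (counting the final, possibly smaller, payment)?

Monthly rate r = 21.7%/12 = 1.80833% = 0.0180833.
Recurrence: B ← B·(1+r) − €520.00.
Month 1: interest €77.31; balance after payment €3,832.31.
Month 2: interest €69.30; balance after payment €3,381.61.
Closed form: n = −ln(1 − rB₀/P)/ln(1+r) = −ln(0.85133)/ln(1.01808) ≈ 8.981, so the balance reaches zero during payment 9.

9 payments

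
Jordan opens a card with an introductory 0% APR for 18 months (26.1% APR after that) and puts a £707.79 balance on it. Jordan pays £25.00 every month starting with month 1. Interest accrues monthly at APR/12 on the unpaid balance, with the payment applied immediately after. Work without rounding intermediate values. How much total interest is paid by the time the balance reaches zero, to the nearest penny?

£37.32

Promo months 1–18 at r₀ = 0%/12 = 0; months 19+ at r₁ = 26.1%/12 = 0.02175.
After month 18 (no interest yet): B = £707.79 − 18·£25.00 = £257.79.
Then at r₁ with £25.00/mo: n₂ = −ln(1 − r₁·B/P)/ln(1+r₁) ≈ 11.80 → 12 more payments.
Total paid = 29·£25.00 + £20.11 = £745.11; interest = £745.11 − £707.79 = £37.32.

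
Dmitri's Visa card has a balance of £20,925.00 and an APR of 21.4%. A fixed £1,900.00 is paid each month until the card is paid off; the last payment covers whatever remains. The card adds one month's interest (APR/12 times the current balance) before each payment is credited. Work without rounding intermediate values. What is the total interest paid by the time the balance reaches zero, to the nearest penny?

£2,582.01

Monthly rate r = 21.4%/12 = 1.78333% = 0.0178333.
Payoff takes n = ⌈−ln(1 − rB₀/P)/ln(1+r)⌉ = ⌈12.370⌉ = 13 payments; the last is £707.01.
Total paid = 12·£1,900.00 + £707.01 = £23,507.01.
Total interest = total paid − principal = £23,507.01 − £20,925.00 = £2,582.01.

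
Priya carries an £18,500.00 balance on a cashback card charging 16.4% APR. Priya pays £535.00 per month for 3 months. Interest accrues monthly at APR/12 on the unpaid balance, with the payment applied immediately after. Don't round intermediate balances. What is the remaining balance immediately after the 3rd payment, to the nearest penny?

Monthly rate r = 16.4%/12 = 1.36667% = 0.0136667.
Each month: B ← B·(1+r) − £535.00.
Month 1: interest £252.83; balance after payment £18,217.83.
Month 2: interest £248.98; balance after payment £17,931.81.
Month 3: interest £245.07; balance after payment £17,641.88.

£17,641.88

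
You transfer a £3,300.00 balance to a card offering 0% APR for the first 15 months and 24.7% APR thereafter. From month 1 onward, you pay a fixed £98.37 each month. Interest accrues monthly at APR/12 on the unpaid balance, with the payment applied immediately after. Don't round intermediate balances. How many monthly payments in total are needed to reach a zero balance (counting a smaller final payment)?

Promo months 1–15 at r₀ = 0%/12 = 0; months 16+ at r₁ = 24.7%/12 = 0.0205833.
After month 15 (no interest yet): B = £3,300.00 − 15·£98.37 = £1,824.45.
Then at r₁ with £98.37/mo: n₂ = −ln(1 − r₁·B/P)/ln(1+r₁) ≈ 23.60 → 24 more payments.

39 months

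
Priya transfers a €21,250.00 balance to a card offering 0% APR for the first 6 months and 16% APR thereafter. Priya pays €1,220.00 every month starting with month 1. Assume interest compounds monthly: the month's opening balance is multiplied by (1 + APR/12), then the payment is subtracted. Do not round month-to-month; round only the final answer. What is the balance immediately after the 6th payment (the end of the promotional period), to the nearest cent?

€13,930.00

Promo months 1–6 at r₀ = 0%/12 = 0; months 7+ at r₁ = 16%/12 = 0.0133333.
After month 6 (no interest yet): B = €21,250.00 − 6·€1,220.00 = €13,930.00.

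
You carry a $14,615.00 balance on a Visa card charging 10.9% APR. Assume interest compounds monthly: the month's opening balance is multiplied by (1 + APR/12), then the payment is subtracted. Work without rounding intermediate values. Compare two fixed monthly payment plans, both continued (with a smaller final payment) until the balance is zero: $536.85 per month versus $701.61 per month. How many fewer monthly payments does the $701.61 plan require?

8 fewer payments

Monthly rate r = 10.9%/12 = 0.908333% = 0.00908333.
At $536.85/mo: n = ⌈−ln(1 − rB₀/P)/ln(1+r)⌉ = 32 payments (last $223.31); total interest = total paid − $14,615.00 = $2,250.66.
At $701.61/mo: 24 payments (last $138.22); total interest $1,660.25.
Payments saved = 32 − 24 = 8.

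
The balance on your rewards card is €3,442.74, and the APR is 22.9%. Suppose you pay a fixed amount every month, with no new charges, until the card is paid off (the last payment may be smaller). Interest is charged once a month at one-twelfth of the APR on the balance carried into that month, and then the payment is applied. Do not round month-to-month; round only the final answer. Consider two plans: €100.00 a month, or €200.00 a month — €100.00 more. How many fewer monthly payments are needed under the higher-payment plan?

Monthly rate r = 22.9%/12 = 1.90833% = 0.0190833.
At €100.00/mo: n = ⌈−ln(1 − rB₀/P)/ln(1+r)⌉ = 57 payments (last €60.51); total interest = total paid − €3,442.74 = €2,217.77.
At €200.00/mo: 22 payments (last €13.44); total interest €770.70.
Payments saved = 57 − 22 = 35.

35 fewer payments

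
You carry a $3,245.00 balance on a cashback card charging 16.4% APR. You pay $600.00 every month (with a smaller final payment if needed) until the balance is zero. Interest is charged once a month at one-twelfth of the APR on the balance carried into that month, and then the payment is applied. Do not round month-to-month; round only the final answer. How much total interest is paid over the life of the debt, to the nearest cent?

Monthly rate r = 16.4%/12 = 1.36667% = 0.0136667.
Payoff takes n = ⌈−ln(1 − rB₀/P)/ln(1+r)⌉ = ⌈5.657⌉ = 6 payments; the last is $395.08.
Total paid = 5·$600.00 + $395.08 = $3,395.08.
Total interest = total paid − principal = $3,395.08 − $3,245.00 = $150.08.

$150.08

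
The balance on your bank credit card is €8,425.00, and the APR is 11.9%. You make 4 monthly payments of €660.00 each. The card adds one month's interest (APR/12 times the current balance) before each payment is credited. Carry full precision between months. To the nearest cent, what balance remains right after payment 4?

Monthly rate r = 11.9%/12 = 0.991667% = 0.00991667.
Each month: B ← B·(1+r) − €660.00.
Month 1: interest €83.55; balance after payment €7,848.55.
Month 2: interest €77.83; balance after payment €7,266.38.
Month 3: interest €72.06; balance after payment €6,678.44.
Month 4: interest €66.23; balance after payment €6,084.67.

€6,084.67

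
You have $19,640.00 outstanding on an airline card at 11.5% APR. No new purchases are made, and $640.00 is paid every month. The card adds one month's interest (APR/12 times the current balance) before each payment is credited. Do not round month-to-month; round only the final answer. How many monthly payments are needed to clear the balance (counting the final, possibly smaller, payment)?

Monthly rate r = 11.5%/12 = 0.958333% = 0.00958333.
Recurrence: B ← B·(1+r) − $640.00.
Month 1: interest $188.22; balance after payment $19,188.22.
Month 2: interest $183.89; balance after payment $18,732.10.
Closed form: n = −ln(1 − rB₀/P)/ln(1+r) = −ln(0.70591)/ln(1.00958) ≈ 36.515, so the balance reaches zero during payment 37.

37 payments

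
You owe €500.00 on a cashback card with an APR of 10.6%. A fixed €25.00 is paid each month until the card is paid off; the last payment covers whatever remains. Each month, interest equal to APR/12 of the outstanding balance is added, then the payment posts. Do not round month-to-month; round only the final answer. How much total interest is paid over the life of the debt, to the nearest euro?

Monthly rate r = 10.6%/12 = 0.883333% = 0.00883333.
Payoff takes n = ⌈−ln(1 − rB₀/P)/ln(1+r)⌉ = ⌈22.104⌉ = 23 payments; the last is €2.61.
Total paid = 22·€25.00 + €2.61 = €552.61.
Total interest = total paid − principal = €552.61 − €500.00 = €52.61.

€53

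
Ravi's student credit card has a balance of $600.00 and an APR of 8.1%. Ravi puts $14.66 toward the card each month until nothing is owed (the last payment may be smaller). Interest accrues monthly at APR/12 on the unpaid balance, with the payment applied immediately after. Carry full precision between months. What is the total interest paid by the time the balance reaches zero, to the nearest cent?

Monthly rate r = 8.1%/12 = 0.675% = 0.00675.
Payoff takes n = ⌈−ln(1 − rB₀/P)/ln(1+r)⌉ = ⌈48.062⌉ = 49 payments; the last is $0.91.
Total paid = 48·$14.66 + $0.91 = $704.59.
Total interest = total paid − principal = $704.59 − $600.00 = $104.59.

$104.59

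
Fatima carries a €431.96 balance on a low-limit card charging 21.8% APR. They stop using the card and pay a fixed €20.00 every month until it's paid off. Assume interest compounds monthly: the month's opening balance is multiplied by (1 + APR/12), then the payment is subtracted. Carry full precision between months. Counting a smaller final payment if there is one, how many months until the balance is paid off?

28 payments

Monthly rate r = 21.8%/12 = 1.81667% = 0.0181667.
Recurrence: B ← B·(1+r) − €20.00.
Month 1: interest €7.85; balance after payment €419.81.
Month 2: interest €7.63; balance after payment €407.43.
Closed form: n = −ln(1 − rB₀/P)/ln(1+r) = −ln(0.60764)/ln(1.01817) ≈ 27.671, so the balance reaches zero during payment 28.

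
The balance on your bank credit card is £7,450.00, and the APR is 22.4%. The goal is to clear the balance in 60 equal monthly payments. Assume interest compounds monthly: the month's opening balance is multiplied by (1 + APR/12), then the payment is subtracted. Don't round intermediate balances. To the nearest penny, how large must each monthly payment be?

£207.46

Monthly rate r = 22.4%/12 = 1.86667% = 0.0186667.
Level-payment amortization: P = B₀·r / (1 − (1+r)^(−n)) = 7450.00·0.0186667 / (1 − 1.01867^(−60)).
Denominator 1 − (1+r)^(−60) = 0.670333901.
P = 139.067 / 0.670333901 ≈ 207.46.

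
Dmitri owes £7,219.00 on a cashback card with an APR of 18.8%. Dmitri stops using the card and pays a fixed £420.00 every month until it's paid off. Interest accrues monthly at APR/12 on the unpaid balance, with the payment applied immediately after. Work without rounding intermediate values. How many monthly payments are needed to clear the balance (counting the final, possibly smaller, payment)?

Monthly rate r = 18.8%/12 = 1.56667% = 0.0156667.
Recurrence: B ← B·(1+r) − £420.00.
Month 1: interest £113.10; balance after payment £6,912.10.
Month 2: interest £108.29; balance after payment £6,600.39.
Closed form: n = −ln(1 − rB₀/P)/ln(1+r) = −ln(0.73072)/ln(1.01567) ≈ 20.181, so the balance reaches zero during payment 21.

21 payments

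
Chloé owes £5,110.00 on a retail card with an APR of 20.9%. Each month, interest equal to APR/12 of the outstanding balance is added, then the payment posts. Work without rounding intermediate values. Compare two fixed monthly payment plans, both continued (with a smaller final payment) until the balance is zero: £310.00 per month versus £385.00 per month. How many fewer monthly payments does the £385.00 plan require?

Monthly rate r = 20.9%/12 = 1.74167% = 0.0174167.
At £310.00/mo: n = ⌈−ln(1 − rB₀/P)/ln(1+r)⌉ = 20 payments (last £186.24); total interest = total paid − £5,110.00 = £966.24.
At £385.00/mo: 16 payments (last £87.09); total interest £752.09.
Payments saved = 20 − 16 = 4.

4 fewer payments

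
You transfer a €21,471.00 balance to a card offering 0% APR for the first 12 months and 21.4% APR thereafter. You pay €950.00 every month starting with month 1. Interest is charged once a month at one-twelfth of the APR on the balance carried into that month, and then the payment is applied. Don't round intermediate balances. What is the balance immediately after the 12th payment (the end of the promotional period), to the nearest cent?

€10,071.00

Promo months 1–12 at r₀ = 0%/12 = 0; months 13+ at r₁ = 21.4%/12 = 0.0178333.
After month 12 (no interest yet): B = €21,471.00 − 12·€950.00 = €10,071.00.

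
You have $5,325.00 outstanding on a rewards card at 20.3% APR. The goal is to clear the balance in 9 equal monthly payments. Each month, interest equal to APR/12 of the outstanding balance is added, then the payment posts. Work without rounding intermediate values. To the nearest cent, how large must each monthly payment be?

Monthly rate r = 20.3%/12 = 1.69167% = 0.0169167.
Level-payment amortization: P = B₀·r / (1 − (1+r)^(−n)) = 5325.00·0.0169167 / (1 − 1.01692^(−9)).
Denominator 1 − (1+r)^(−9) = 0.140132146.
P = 90.0812 / 0.140132146 ≈ 642.83.

$642.83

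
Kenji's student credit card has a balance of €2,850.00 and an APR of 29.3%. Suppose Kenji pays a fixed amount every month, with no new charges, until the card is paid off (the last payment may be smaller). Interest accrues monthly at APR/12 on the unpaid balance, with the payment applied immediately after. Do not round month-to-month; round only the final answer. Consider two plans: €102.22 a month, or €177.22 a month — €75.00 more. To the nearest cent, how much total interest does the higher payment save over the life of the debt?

Monthly rate r = 29.3%/12 = 2.44167% = 0.0244167.
At €102.22/mo: n = ⌈−ln(1 − rB₀/P)/ln(1+r)⌉ = 48 payments (last €34.26); total interest = total paid − €2,850.00 = €1,988.60.
At €177.22/mo: 21 payments (last €119.50); total interest €813.90.
Interest saved = €1,988.60 − €813.90 = €1,174.70.

€1,174.70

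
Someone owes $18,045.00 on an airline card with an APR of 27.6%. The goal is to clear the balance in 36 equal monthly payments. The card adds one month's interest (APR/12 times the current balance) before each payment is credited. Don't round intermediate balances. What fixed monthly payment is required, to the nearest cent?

$742.51

Monthly rate r = 27.6%/12 = 2.3% = 0.023.
Level-payment amortization: P = B₀·r / (1 − (1+r)^(−n)) = 18045.00·0.023 / (1 − 1.023^(−36)).
Denominator 1 − (1+r)^(−36) = 0.558960805.
P = 415.035 / 0.558960805 ≈ 742.51.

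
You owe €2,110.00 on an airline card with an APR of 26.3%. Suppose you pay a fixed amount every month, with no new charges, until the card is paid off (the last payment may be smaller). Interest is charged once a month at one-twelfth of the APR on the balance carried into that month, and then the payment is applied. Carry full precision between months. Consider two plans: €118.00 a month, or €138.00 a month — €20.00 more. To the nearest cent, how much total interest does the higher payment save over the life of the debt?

€109.36

Monthly rate r = 26.3%/12 = 2.19167% = 0.0219167.
At €118.00/mo: n = ⌈−ln(1 − rB₀/P)/ln(1+r)⌉ = 23 payments (last €111.41); total interest = total paid − €2,110.00 = €597.41.
At €138.00/mo: 19 payments (last €114.05); total interest €488.05.
Interest saved = €597.41 − €488.05 = €109.36.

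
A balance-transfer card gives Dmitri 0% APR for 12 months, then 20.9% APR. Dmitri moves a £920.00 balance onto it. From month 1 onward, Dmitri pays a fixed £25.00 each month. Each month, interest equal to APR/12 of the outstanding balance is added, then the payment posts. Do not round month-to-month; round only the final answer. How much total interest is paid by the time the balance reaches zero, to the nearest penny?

Promo months 1–12 at r₀ = 0%/12 = 0; months 13+ at r₁ = 20.9%/12 = 0.0174167.
After month 12 (no interest yet): B = £920.00 − 12·£25.00 = £620.00.
Then at r₁ with £25.00/mo: n₂ = −ln(1 − r₁·B/P)/ln(1+r₁) ≈ 32.75 → 33 more payments.
Total paid = 44·£25.00 + £18.83 = £1,118.83; interest = £1,118.83 − £920.00 = £198.83.

£198.83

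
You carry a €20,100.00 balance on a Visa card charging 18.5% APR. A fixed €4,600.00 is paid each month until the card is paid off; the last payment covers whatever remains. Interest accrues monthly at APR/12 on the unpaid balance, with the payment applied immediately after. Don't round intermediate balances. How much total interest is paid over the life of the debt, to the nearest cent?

€877.71

Monthly rate r = 18.5%/12 = 1.54167% = 0.0154167.
Payoff takes n = ⌈−ln(1 − rB₀/P)/ln(1+r)⌉ = ⌈4.558⌉ = 5 payments; the last is €2,577.71.
Total paid = 4·€4,600.00 + €2,577.71 = €20,977.71.
Total interest = total paid − principal = €20,977.71 − €20,100.00 = €877.71.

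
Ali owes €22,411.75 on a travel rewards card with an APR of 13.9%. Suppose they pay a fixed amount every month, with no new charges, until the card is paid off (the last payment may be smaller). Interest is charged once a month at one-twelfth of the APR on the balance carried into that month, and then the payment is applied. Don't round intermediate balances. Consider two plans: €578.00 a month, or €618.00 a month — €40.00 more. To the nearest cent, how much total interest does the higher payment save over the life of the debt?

€688.49

Monthly rate r = 13.9%/12 = 1.15833% = 0.0115833.
At €578.00/mo: n = ⌈−ln(1 − rB₀/P)/ln(1+r)⌉ = 52 payments (last €448.22); total interest = total paid − €22,411.75 = €7,514.47.
At €618.00/mo: 48 payments (last €191.73); total interest €6,825.98.
Interest saved = €7,514.47 − €6,825.98 = €688.49.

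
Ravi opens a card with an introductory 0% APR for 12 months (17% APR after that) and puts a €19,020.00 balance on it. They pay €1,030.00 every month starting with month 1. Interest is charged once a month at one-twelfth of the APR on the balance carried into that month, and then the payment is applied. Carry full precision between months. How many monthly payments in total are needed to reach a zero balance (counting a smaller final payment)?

19 months

Promo months 1–12 at r₀ = 0%/12 = 0; months 13+ at r₁ = 17%/12 = 0.0141667.
After month 12 (no interest yet): B = €19,020.00 − 12·€1,030.00 = €6,660.00.
Then at r₁ with €1,030.00/mo: n₂ = −ln(1 − r₁·B/P)/ln(1+r₁) ≈ 6.83 → 7 more payments.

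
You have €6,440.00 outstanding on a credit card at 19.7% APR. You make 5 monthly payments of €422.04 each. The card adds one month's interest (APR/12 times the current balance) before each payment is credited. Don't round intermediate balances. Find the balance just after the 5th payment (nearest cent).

Monthly rate r = 19.7%/12 = 1.64167% = 0.0164167.
Each month: B ← B·(1+r) − €422.04.
Month 1: interest €105.72; balance after payment €6,123.68.
Month 2: interest €100.53; balance after payment €5,802.17.
Month 3: interest €95.25; balance after payment €5,475.39.
Month 4: interest €89.89; balance after payment €5,143.23.
Month 5: interest €84.43; balance after payment €4,805.63.

€4,805.63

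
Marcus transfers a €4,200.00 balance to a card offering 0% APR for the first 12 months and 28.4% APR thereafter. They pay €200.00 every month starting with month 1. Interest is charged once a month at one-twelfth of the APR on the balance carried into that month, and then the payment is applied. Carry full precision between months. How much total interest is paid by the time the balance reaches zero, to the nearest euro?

€248

Promo months 1–12 at r₀ = 0%/12 = 0; months 13+ at r₁ = 28.4%/12 = 0.0236667.
After month 12 (no interest yet): B = €4,200.00 − 12·€200.00 = €1,800.00.
Then at r₁ with €200.00/mo: n₂ = −ln(1 − r₁·B/P)/ln(1+r₁) ≈ 10.24 → 11 more payments.
Total paid = 22·€200.00 + €48.46 = €4,448.46; interest = €4,448.46 − €4,200.00 = €248.46.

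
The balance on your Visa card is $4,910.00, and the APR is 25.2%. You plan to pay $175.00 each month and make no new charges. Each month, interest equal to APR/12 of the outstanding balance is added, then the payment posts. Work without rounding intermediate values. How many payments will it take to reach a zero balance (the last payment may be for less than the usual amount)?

Monthly rate r = 25.2%/12 = 2.1% = 0.021.
Recurrence: B ← B·(1+r) − $175.00.
Month 1: interest $103.11; balance after payment $4,838.11.
Month 2: interest $101.60; balance after payment $4,764.71.
Closed form: n = −ln(1 − rB₀/P)/ln(1+r) = −ln(0.4108)/ln(1.021) ≈ 42.808, so the balance reaches zero during payment 43.

43 payments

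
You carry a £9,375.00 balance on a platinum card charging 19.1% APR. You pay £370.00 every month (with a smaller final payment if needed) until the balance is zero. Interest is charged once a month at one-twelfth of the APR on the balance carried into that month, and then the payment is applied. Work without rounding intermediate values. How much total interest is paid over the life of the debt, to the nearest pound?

£2,724

Monthly rate r = 19.1%/12 = 1.59167% = 0.0159167.
Payoff takes n = ⌈−ln(1 − rB₀/P)/ln(1+r)⌉ = ⌈32.697⌉ = 33 payments; the last is £258.55.
Total paid = 32·£370.00 + £258.55 = £12,098.55.
Total interest = total paid − principal = £12,098.55 − £9,375.00 = £2,723.55.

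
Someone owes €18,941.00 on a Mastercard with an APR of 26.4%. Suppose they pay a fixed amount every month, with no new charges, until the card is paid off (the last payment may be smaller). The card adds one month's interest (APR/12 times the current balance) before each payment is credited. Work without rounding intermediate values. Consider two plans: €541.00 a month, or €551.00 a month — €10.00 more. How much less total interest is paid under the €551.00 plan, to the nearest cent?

Monthly rate r = 26.4%/12 = 2.2% = 0.022.
At €541.00/mo: n = ⌈−ln(1 − rB₀/P)/ln(1+r)⌉ = 68 payments (last €317.59); total interest = total paid − €18,941.00 = €17,623.59.
At €551.00/mo: 65 payments (last €480.19); total interest €16,803.19.
Interest saved = €17,623.59 − €16,803.19 = €820.40.

€820.40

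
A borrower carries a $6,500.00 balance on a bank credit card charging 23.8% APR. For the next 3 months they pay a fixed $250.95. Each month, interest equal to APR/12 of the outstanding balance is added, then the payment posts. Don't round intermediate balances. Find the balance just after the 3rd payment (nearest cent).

$6,126.59

Monthly rate r = 23.8%/12 = 1.98333% = 0.0198333.
Each month: B ← B·(1+r) − $250.95.
Month 1: interest $128.92; balance after payment $6,377.97.
Month 2: interest $126.50; balance after payment $6,253.51.
Month 3: interest $124.03; balance after payment $6,126.59.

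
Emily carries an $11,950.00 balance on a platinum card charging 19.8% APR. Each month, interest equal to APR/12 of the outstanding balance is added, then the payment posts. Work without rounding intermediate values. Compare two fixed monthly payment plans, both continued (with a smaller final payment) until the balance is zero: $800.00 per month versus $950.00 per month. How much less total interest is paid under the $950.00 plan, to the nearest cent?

Monthly rate r = 19.8%/12 = 1.65% = 0.0165.
At $800.00/mo: n = ⌈−ln(1 − rB₀/P)/ln(1+r)⌉ = 18 payments (last $234.71); total interest = total paid − $11,950.00 = $1,884.71.
At $950.00/mo: 15 payments (last $205.31); total interest $1,555.31.
Interest saved = $1,884.71 − $1,555.31 = $329.40.

$329.40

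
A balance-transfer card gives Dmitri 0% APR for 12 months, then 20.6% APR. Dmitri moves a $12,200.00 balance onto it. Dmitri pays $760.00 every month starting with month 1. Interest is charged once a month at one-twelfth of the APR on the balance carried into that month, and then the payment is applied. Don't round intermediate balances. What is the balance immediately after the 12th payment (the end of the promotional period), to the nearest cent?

Promo months 1–12 at r₀ = 0%/12 = 0; months 13+ at r₁ = 20.6%/12 = 0.0171667.
After month 12 (no interest yet): B = $12,200.00 − 12·$760.00 = $3,080.00.

$3,080.00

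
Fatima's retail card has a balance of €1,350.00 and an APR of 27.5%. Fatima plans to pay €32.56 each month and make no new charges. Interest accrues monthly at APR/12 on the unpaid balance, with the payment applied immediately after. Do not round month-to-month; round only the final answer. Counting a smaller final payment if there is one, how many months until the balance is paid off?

Monthly rate r = 27.5%/12 = 2.29167% = 0.0229167.
Recurrence: B ← B·(1+r) − €32.56.
Month 1: interest €30.94; balance after payment €1,348.38.
Month 2: interest €30.90; balance after payment €1,346.72.
Closed form: n = −ln(1 − rB₀/P)/ln(1+r) = −ln(0.049831)/ln(1.02292) ≈ 132.364, so the balance reaches zero during payment 133.

133 months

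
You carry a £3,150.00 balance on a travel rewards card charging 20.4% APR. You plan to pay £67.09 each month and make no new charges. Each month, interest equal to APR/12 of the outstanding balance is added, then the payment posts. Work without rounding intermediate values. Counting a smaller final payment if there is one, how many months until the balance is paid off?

95 payments

Monthly rate r = 20.4%/12 = 1.7% = 0.017.
Recurrence: B ← B·(1+r) − £67.09.
Month 1: interest £53.55; balance after payment £3,136.46.
Month 2: interest £53.32; balance after payment £3,122.69.
Closed form: n = −ln(1 − rB₀/P)/ln(1+r) = −ln(0.20182)/ln(1.017) ≈ 94.938, so the balance reaches zero during payment 95.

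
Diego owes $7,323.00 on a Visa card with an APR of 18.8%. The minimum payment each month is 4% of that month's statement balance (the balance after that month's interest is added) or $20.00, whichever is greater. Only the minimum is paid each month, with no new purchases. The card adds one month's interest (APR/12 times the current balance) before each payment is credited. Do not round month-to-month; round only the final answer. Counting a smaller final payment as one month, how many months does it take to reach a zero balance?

139 months

Monthly rate r = 18.8%/12 = 1.56667% = 0.0156667.
While 4% of the post-interest balance exceeds $20.00, each month B ← (B·(1+r))·(1 − 0.04), i.e. B shrinks by the factor (1+r)·0.96 = 0.97504.
This holds for months 1–107. Entering month 108 the balance is $489.88; 4% of the post-interest balance is now below $20.00, so the flat $20.00 minimum applies from here.
From month 108 a fixed $20.00 at rate r clears $489.88 in 32 more payments. Total: 107 + 32 = 139 months.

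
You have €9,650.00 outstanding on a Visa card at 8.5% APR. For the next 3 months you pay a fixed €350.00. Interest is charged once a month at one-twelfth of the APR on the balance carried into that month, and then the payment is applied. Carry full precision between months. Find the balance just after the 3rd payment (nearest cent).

€8,799.06

Monthly rate r = 8.5%/12 = 0.708333% = 0.00708333.
Each month: B ← B·(1+r) − €350.00.
Month 1: interest €68.35; balance after payment €9,368.35.
Month 2: interest €66.36; balance after payment €9,084.71.
Month 3: interest €64.35; balance after payment €8,799.06.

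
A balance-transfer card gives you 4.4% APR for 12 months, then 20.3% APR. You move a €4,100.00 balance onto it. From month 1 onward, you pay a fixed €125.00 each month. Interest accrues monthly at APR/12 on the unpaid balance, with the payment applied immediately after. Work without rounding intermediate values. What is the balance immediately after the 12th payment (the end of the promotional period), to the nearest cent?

Promo months 1–12 at r₀ = 4.4%/12 = 0.00366667; months 13+ at r₁ = 20.3%/12 = 0.0169167.
After month 12: iterate B ← B·(1+r₀) − €125.00 for 12 months → €2,753.46.

€2,753.46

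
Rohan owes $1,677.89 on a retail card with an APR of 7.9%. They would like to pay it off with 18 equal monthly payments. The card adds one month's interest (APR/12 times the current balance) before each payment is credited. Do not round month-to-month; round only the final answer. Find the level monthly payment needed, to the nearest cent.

Monthly rate r = 7.9%/12 = 0.658333% = 0.00658333.
Level-payment amortization: P = B₀·r / (1 − (1+r)^(−n)) = 1677.89·0.00658333 / (1 − 1.00658^(−18)).
Denominator 1 − (1+r)^(−18) = 0.111403157.
P = 11.0461 / 0.111403157 ≈ 99.15.

$99.15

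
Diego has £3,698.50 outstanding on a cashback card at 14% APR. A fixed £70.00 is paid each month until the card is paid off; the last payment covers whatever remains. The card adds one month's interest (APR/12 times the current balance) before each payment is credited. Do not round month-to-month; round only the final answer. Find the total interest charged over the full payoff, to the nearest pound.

Monthly rate r = 14%/12 = 1.16667% = 0.0116667.
Payoff takes n = ⌈−ln(1 − rB₀/P)/ln(1+r)⌉ = ⌈82.609⌉ = 83 payments; the last is £42.76.
Total paid = 82·£70.00 + £42.76 = £5,782.76.
Total interest = total paid − principal = £5,782.76 − £3,698.50 = £2,084.26.

£2,084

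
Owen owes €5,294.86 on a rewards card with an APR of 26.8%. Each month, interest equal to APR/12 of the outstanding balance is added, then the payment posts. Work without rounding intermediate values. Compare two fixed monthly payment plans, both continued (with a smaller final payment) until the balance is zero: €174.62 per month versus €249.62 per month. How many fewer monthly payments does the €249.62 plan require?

22 fewer payments

Monthly rate r = 26.8%/12 = 2.23333% = 0.0223333.
At €174.62/mo: n = ⌈−ln(1 − rB₀/P)/ln(1+r)⌉ = 52 payments (last €33.83); total interest = total paid − €5,294.86 = €3,644.59.
At €249.62/mo: 30 payments (last €15.94); total interest €1,960.06.
Payments saved = 52 − 30 = 22.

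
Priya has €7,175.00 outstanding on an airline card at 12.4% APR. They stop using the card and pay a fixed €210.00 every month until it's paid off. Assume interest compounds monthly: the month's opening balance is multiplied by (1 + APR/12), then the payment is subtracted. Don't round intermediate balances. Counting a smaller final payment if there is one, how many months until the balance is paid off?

43 months

Monthly rate r = 12.4%/12 = 1.03333% = 0.0103333.
Recurrence: B ← B·(1+r) − €210.00.
Month 1: interest €74.14; balance after payment €7,039.14.
Month 2: interest €72.74; balance after payment €6,901.88.
Closed form: n = −ln(1 − rB₀/P)/ln(1+r) = −ln(0.64694)/ln(1.01033) ≈ 42.362, so the balance reaches zero during payment 43.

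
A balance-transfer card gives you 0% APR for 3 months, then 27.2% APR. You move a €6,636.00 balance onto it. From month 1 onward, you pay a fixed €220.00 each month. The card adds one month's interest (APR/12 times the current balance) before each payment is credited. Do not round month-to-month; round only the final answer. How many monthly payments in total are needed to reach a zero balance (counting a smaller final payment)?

46 payments

Promo months 1–3 at r₀ = 0%/12 = 0; months 4+ at r₁ = 27.2%/12 = 0.0226667.
After month 3 (no interest yet): B = €6,636.00 − 3·€220.00 = €5,976.00.
Then at r₁ with €220.00/mo: n₂ = −ln(1 − r₁·B/P)/ln(1+r₁) ≈ 42.67 → 43 more payments.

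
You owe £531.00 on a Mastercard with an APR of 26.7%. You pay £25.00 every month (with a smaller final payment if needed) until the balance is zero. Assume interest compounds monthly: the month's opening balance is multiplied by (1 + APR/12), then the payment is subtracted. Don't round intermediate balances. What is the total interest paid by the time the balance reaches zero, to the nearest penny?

£195.84

Monthly rate r = 26.7%/12 = 2.225% = 0.02225.
Payoff takes n = ⌈−ln(1 − rB₀/P)/ln(1+r)⌉ = ⌈29.073⌉ = 30 payments; the last is £1.84.
Total paid = 29·£25.00 + £1.84 = £726.84.
Total interest = total paid − principal = £726.84 − £531.00 = £195.84.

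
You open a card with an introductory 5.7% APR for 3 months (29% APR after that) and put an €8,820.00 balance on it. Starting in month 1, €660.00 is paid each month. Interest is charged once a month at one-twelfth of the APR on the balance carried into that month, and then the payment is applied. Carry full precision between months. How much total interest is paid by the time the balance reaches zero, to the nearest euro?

€1,288

Promo months 1–3 at r₀ = 5.7%/12 = 0.00475; months 4+ at r₁ = 29%/12 = 0.0241667.
After month 3: iterate B ← B·(1+r₀) − €660.00 for 3 months → €6,956.86.
Then at r₁ with €660.00/mo: n₂ = −ln(1 − r₁·B/P)/ln(1+r₁) ≈ 12.31 → 13 more payments.
Total paid = 15·€660.00 + €207.95 = €10,107.95; interest = €10,107.95 − €8,820.00 = €1,287.95.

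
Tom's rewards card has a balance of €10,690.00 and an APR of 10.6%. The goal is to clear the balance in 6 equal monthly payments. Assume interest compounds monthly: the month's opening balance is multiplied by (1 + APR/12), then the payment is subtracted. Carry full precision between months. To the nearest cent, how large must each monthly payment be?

€1,837.15

Monthly rate r = 10.6%/12 = 0.883333% = 0.00883333.
Level-payment amortization: P = B₀·r / (1 − (1+r)^(−n)) = 10690.00·0.00883333 / (1 − 1.00883^(−6)).
Denominator 1 − (1+r)^(−6) = 0.0513992606.
P = 94.4283 / 0.0513992606 ≈ 1837.15.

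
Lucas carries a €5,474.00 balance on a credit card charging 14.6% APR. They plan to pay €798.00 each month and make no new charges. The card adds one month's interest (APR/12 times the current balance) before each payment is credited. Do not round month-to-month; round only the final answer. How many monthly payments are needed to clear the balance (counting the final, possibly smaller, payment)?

Monthly rate r = 14.6%/12 = 1.21667% = 0.0121667.
Recurrence: B ← B·(1+r) − €798.00.
Month 1: interest €66.60; balance after payment €4,742.60.
Month 2: interest €57.70; balance after payment €4,002.30.
Closed form: n = −ln(1 − rB₀/P)/ln(1+r) = −ln(0.91654)/ln(1.01217) ≈ 7.206, so the balance reaches zero during payment 8.

8 months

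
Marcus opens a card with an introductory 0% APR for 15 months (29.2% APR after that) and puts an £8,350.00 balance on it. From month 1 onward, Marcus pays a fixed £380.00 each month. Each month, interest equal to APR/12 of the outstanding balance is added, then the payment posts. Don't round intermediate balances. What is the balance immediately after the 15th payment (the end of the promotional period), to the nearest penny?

Promo months 1–15 at r₀ = 0%/12 = 0; months 16+ at r₁ = 29.2%/12 = 0.0243333.
After month 15 (no interest yet): B = £8,350.00 − 15·£380.00 = £2,650.00.

£2,650.00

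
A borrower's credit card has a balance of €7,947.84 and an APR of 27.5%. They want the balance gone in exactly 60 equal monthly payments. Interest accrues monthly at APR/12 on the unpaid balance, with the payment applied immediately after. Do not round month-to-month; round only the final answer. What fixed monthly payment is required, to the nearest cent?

€245.07

Monthly rate r = 27.5%/12 = 2.29167% = 0.0229167.
Level-payment amortization: P = B₀·r / (1 − (1+r)^(−n)) = 7947.84·0.0229167 / (1 − 1.02292^(−60)).
Denominator 1 − (1+r)^(−60) = 0.743206093.
P = 182.138 / 0.743206093 ≈ 245.07.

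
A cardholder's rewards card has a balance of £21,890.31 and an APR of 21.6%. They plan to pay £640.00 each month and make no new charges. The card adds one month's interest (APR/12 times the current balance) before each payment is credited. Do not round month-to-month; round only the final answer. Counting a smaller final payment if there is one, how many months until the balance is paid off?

54 payments

Monthly rate r = 21.6%/12 = 1.8% = 0.018.
Recurrence: B ← B·(1+r) − £640.00.
Month 1: interest £394.03; balance after payment £21,644.34.
Month 2: interest £389.60; balance after payment £21,393.93.
Closed form: n = −ln(1 − rB₀/P)/ln(1+r) = −ln(0.38434)/ln(1.018) ≈ 53.601, so the balance reaches zero during payment 54.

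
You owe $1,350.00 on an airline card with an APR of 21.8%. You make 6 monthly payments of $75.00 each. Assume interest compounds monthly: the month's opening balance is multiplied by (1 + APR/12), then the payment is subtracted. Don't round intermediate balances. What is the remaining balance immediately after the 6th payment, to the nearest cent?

Monthly rate r = 21.8%/12 = 1.81667% = 0.0181667.
Each month: B ← B·(1+r) − $75.00.
Month 1: interest $24.53; balance after payment $1,299.53.
Month 2: interest $23.61; balance after payment $1,248.13.
Month 3: interest $22.67; balance after payment $1,195.81.
Month 4: interest $21.72; balance after payment $1,142.53.
Month 5: interest $20.76; balance after payment $1,088.29.
Month 6: interest $19.77; balance after payment $1,033.06.

$1,033.06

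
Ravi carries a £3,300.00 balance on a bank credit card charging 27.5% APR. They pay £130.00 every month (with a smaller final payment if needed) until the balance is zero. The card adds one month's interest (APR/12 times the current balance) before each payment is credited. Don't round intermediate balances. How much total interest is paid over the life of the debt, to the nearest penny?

£1,701.33

Monthly rate r = 27.5%/12 = 2.29167% = 0.0229167.
Payoff takes n = ⌈−ln(1 − rB₀/P)/ln(1+r)⌉ = ⌈38.469⌉ = 39 payments; the last is £61.33.
Total paid = 38·£130.00 + £61.33 = £5,001.33.
Total interest = total paid − principal = £5,001.33 − £3,300.00 = £1,701.33.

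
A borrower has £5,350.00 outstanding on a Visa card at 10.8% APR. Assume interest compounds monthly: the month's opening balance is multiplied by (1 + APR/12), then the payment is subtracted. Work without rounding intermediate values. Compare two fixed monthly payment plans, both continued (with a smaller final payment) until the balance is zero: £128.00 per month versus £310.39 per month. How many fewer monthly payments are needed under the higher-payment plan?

Monthly rate r = 10.8%/12 = 0.9% = 0.009.
At £128.00/mo: n = ⌈−ln(1 − rB₀/P)/ln(1+r)⌉ = 53 payments (last £85.47); total interest = total paid − £5,350.00 = £1,391.47.
At £310.39/mo: 19 payments (last £252.90); total interest £489.92.
Payments saved = 53 − 19 = 34.

34 fewer payments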